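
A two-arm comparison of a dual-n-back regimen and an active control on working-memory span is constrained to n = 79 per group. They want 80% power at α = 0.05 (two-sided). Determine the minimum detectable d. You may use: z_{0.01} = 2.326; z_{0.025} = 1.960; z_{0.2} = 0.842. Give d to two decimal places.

d_min ≈ 0.45

For two independent groups of n = 79 each: d_min = (z_{α/2} + z_β)·√(2/n).
z-sum = 1.960 + 0.842 = 2.802.
d_min = 2.802 × √(2/79) = 2.802 × 0.1591 = 0.446.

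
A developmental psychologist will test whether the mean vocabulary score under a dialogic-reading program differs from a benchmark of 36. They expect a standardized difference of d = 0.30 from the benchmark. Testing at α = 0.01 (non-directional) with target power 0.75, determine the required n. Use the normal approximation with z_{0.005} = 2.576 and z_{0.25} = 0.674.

n = 118

For a one-sample test: n = ((z_{α/2} + z_β) / d)².
z_{α/2} + z_β = 2.576 + 0.674 = 3.250.
n = (3.250 / 0.30)² = 10.833² = 117.36.
Round up.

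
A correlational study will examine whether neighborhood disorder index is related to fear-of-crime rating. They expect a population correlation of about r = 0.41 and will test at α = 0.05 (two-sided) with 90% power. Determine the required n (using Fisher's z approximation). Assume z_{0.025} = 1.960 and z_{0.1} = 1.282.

n = 59

Fisher's z: C = ½·ln((1+r)/(1−r)) = ½·ln(2.3898) = 0.4356.
n = ((z_{α/2} + z_β)/C)² + 3.
(1.960 + 1.282) / 0.4356 = 3.242 / 0.4356 = 7.443.
n = 7.443² + 3 = 55.39 + 3 = 58.4.
Round up.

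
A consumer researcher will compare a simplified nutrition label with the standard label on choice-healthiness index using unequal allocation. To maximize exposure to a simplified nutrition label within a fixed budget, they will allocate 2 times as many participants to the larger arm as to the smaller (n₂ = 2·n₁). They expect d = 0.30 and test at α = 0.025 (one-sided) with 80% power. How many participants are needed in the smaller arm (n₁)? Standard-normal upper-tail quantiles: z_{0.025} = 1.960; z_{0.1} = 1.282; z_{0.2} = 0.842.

n₁ = 131

With allocation ratio k = n₂/n₁ = 2, Var(x̄₁−x̄₂) = σ²(1/n₁ + 1/(k·n₁)) = σ²·(k+1)/(k·n₁).
So n₁ = (1 + 1/k)·((z_{α} + z_β)/d)² = 1.500 × (2.802/0.30)².
n₁ = 1.500 × 87.24 = 130.9.
Round up: n₁ = 131, giving n₂ = 2 × 131 = 262.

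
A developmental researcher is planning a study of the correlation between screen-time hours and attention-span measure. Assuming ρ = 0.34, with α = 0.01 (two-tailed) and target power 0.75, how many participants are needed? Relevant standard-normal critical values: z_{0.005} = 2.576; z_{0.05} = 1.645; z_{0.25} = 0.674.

Fisher's z: C = ½·ln((1+r)/(1−r)) = ½·ln(2.0303) = 0.3541.
n = ((z_{α/2} + z_β)/C)² + 3.
(2.576 + 0.674) / 0.3541 = 3.250 / 0.3541 = 9.178.
n = 9.178² + 3 = 84.24 + 3 = 87.2.
Round up.

n = 88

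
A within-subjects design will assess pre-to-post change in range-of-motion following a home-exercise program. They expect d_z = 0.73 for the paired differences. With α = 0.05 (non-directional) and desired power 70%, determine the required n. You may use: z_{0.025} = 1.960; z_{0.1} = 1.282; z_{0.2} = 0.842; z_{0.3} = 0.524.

For a paired (one-sample on differences) test: n = ((z_{α/2} + z_β) / d)².
z_{α/2} + z_β = 1.960 + 0.524 = 2.484.
n = (2.484 / 0.73)² = 3.403² = 11.58.
Round up.

n = 12 pairs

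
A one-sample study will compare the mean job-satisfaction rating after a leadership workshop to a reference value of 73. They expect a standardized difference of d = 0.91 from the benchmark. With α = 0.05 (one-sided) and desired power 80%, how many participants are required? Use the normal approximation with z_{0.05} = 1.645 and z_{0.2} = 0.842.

n = 8

For a one-sample test: n = ((z_{α} + z_β) / d)².
z_{α} + z_β = 1.645 + 0.842 = 2.487.
n = (2.487 / 0.91)² = 2.733² = 7.47.
Round up.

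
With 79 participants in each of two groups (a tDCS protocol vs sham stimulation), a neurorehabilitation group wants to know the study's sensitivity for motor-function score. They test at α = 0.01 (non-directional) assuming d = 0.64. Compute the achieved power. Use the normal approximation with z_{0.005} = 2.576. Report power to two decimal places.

For two equal groups, power = Φ(d·√(n/2) − z_{α/2}).
d·√(n/2) = 0.64 × √(79/2) = 0.64 × 6.285 = 4.022.
z_β = 4.022 − 2.576 = 1.446.
Power = Φ(1.446) = 0.926.

power ≈ 0.93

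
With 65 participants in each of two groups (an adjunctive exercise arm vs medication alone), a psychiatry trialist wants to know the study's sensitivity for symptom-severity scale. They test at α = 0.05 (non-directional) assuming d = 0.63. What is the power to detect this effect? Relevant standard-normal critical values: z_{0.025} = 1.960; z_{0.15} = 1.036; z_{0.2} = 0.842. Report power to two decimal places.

power ≈ 0.95

For two equal groups, power = Φ(d·√(n/2) − z_{α/2}).
d·√(n/2) = 0.63 × √(65/2) = 0.63 × 5.701 = 3.592.
z_β = 3.592 − 1.960 = 1.632.
Power = Φ(1.632) = 0.949.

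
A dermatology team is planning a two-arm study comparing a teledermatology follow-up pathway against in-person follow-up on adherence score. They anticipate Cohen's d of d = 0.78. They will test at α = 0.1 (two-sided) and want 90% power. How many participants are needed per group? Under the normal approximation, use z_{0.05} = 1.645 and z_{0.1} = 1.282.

n = 29 per group

For two independent groups with equal n: n = 2·((z_{α/2} + z_β) / d)².
z_{α/2} + z_β = 1.645 + 1.282 = 2.927.
n = 2 × (2.927 / 0.78)² = 2 × 3.753² = 2 × 14.08 = 28.2.
Round up to the next whole participant.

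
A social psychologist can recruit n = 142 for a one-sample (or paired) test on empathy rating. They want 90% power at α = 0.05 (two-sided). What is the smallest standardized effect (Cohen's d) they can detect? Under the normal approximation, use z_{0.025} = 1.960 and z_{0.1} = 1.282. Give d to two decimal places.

d_min ≈ 0.27

For a single sample (or paired design) of n = 142: d_min = (z_{α/2} + z_β)/√n.
z-sum = 1.960 + 1.282 = 3.242.
d_min = 3.242 / √142 = 3.242 / 11.916 = 0.272.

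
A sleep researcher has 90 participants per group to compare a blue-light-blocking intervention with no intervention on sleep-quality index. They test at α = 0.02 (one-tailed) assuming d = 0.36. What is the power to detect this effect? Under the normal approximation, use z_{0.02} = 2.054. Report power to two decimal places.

For two equal groups, power = Φ(d·√(n/2) − z_{α}).
d·√(n/2) = 0.36 × √(90/2) = 0.36 × 6.708 = 2.415.
z_β = 2.415 − 2.054 = 0.361.
Power = Φ(0.361) = 0.641.

power ≈ 0.64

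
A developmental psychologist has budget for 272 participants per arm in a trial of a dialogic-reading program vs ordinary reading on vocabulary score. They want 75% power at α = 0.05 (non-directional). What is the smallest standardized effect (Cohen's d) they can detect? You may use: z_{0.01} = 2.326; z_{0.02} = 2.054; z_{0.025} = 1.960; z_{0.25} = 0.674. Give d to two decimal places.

For two independent groups of n = 272 each: d_min = (z_{α/2} + z_β)·√(2/n).
z-sum = 1.960 + 0.674 = 2.634.
d_min = 2.634 × √(2/272) = 2.634 × 0.0857 = 0.226.

d_min ≈ 0.23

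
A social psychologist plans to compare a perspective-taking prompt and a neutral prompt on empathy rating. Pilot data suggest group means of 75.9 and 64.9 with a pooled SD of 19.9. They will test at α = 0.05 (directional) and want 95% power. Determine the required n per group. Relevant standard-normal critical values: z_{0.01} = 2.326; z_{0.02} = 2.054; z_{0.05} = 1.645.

Cohen's d = |M₁ − M₂| / SD_pooled = |75.9 − 64.9| / 19.9 = 11.0 / 19.9 = 0.553.
For two independent groups with equal n: n = 2·((z_{α} + z_β) / d)².
z_{α} + z_β = 1.645 + 1.645 = 3.290.
n = 2 × (3.290 / 0.553)² = 2 × 5.949² = 2 × 35.39 = 70.8.
Round up to the next whole participant.

n = 71 per group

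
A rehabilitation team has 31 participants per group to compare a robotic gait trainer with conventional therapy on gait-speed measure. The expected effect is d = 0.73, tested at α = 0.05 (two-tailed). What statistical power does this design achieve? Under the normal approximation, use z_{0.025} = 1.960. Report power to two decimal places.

power ≈ 0.82

For two equal groups, power = Φ(d·√(n/2) − z_{α/2}).
d·√(n/2) = 0.73 × √(31/2) = 0.73 × 3.937 = 2.874.
z_β = 2.874 − 1.960 = 0.914.
Power = Φ(0.914) = 0.820.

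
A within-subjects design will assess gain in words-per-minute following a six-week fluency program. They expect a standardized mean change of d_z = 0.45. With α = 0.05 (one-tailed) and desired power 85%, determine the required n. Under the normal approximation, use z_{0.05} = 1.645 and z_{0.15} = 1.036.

n = 36 pairs

For a paired (one-sample on differences) test: n = ((z_{α} + z_β) / d)².
z_{α} + z_β = 1.645 + 1.036 = 2.681.
n = (2.681 / 0.45)² = 5.958² = 35.50.
Round up.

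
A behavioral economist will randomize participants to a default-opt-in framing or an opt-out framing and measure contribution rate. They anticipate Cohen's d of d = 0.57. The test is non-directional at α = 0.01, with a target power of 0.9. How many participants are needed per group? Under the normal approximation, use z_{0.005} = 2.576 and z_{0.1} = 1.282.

For two independent groups with equal n: n = 2·((z_{α/2} + z_β) / d)².
z_{α/2} + z_β = 2.576 + 1.282 = 3.858.
n = 2 × (3.858 / 0.57)² = 2 × 6.768² = 2 × 45.81 = 91.6.
Round up to the next whole participant.

n = 92 per group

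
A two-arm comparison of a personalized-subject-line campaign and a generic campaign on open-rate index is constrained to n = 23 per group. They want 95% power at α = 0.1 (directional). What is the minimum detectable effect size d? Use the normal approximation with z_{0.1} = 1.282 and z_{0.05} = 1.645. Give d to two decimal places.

d_min ≈ 0.86

For two independent groups of n = 23 each: d_min = (z_{α} + z_β)·√(2/n).
z-sum = 1.282 + 1.645 = 2.927.
d_min = 2.927 × √(2/23) = 2.927 × 0.2949 = 0.863.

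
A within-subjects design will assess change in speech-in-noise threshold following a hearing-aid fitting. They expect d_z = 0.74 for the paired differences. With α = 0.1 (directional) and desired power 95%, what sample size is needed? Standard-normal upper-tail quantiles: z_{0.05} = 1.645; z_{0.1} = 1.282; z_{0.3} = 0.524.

n = 16 pairs

For a paired (one-sample on differences) test: n = ((z_{α} + z_β) / d)².
z_{α} + z_β = 1.282 + 1.645 = 2.927.
n = (2.927 / 0.74)² = 3.955² = 15.65.
Round up.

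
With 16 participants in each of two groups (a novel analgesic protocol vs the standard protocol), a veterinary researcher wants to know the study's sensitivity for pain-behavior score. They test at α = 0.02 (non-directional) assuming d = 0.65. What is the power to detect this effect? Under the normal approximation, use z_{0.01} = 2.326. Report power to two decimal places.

power ≈ 0.31

For two equal groups, power = Φ(d·√(n/2) − z_{α/2}).
d·√(n/2) = 0.65 × √(16/2) = 0.65 × 2.828 = 1.838.
z_β = 1.838 − 2.326 = -0.488.
Power = Φ(-0.488) = 0.313.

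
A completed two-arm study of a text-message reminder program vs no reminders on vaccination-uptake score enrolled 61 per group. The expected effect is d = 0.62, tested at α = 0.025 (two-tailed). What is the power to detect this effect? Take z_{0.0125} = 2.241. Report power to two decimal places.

power ≈ 0.88

For two equal groups, power = Φ(d·√(n/2) − z_{α/2}).
d·√(n/2) = 0.62 × √(61/2) = 0.62 × 5.523 = 3.424.
z_β = 3.424 − 2.241 = 1.183.
Power = Φ(1.183) = 0.882.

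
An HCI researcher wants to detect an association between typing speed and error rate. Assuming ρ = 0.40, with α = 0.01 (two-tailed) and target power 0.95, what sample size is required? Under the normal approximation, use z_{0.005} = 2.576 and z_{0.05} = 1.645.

Fisher's z: C = ½·ln((1+r)/(1−r)) = ½·ln(2.3333) = 0.4236.
n = ((z_{α/2} + z_β)/C)² + 3.
(2.576 + 1.645) / 0.4236 = 4.221 / 0.4236 = 9.965.
n = 9.965² + 3 = 99.29 + 3 = 102.3.
Round up.

n = 103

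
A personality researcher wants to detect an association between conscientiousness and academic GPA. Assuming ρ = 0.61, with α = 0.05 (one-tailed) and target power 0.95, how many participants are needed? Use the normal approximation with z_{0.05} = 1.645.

Fisher's z: C = ½·ln((1+r)/(1−r)) = ½·ln(4.1282) = 0.7089.
n = ((z_{α} + z_β)/C)² + 3.
(1.645 + 1.645) / 0.7089 = 3.290 / 0.7089 = 4.641.
n = 4.641² + 3 = 21.54 + 3 = 24.5.
Round up.

n = 25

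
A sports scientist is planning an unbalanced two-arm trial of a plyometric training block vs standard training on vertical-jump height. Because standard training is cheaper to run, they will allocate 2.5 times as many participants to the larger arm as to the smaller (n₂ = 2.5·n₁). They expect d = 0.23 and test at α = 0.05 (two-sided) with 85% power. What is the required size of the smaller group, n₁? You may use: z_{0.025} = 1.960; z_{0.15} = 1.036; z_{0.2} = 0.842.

With allocation ratio k = n₂/n₁ = 2.5, Var(x̄₁−x̄₂) = σ²(1/n₁ + 1/(k·n₁)) = σ²·(k+1)/(k·n₁).
So n₁ = (1 + 1/k)·((z_{α/2} + z_β)/d)² = 1.400 × (2.996/0.23)².
n₁ = 1.400 × 169.68 = 237.6.
Round up: n₁ = 238, giving n₂ = 2.5 × 238 = 595.

n₁ = 238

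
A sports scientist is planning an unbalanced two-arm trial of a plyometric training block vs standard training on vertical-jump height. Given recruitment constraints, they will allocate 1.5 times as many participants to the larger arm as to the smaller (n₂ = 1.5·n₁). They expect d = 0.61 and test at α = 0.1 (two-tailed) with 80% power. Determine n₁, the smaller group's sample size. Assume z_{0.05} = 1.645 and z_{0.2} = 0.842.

n₁ = 28

With allocation ratio k = n₂/n₁ = 1.5, Var(x̄₁−x̄₂) = σ²(1/n₁ + 1/(k·n₁)) = σ²·(k+1)/(k·n₁).
So n₁ = (1 + 1/k)·((z_{α/2} + z_β)/d)² = 1.667 × (2.487/0.61)².
n₁ = 1.667 × 16.62 = 27.7.
Round up: n₁ = 28, giving n₂ = 1.5 × 28 = 42.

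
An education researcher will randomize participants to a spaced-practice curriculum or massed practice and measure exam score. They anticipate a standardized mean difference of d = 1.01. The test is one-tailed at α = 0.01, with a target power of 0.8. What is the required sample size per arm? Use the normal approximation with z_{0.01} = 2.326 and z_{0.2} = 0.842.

n = 20 per group

For two independent groups with equal n: n = 2·((z_{α} + z_β) / d)².
z_{α} + z_β = 2.326 + 0.842 = 3.168.
n = 2 × (3.168 / 1.01)² = 2 × 3.137² = 2 × 9.84 = 19.7.
Round up to the next whole participant.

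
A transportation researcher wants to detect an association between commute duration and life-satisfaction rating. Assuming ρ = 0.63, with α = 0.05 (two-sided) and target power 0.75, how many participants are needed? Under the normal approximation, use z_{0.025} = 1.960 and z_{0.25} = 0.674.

Fisher's z: C = ½·ln((1+r)/(1−r)) = ½·ln(4.4054) = 0.7414.
n = ((z_{α/2} + z_β)/C)² + 3.
(1.960 + 0.674) / 0.7414 = 2.634 / 0.7414 = 3.553.
n = 3.553² + 3 = 12.62 + 3 = 15.6.
Round up.

n = 16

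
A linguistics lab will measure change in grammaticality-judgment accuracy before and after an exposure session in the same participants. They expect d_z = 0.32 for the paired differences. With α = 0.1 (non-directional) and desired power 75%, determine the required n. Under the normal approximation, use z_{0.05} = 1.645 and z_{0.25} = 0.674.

For a paired (one-sample on differences) test: n = ((z_{α/2} + z_β) / d)².
z_{α/2} + z_β = 1.645 + 0.674 = 2.319.
n = (2.319 / 0.32)² = 7.247² = 52.52.
Round up.

n = 53 pairs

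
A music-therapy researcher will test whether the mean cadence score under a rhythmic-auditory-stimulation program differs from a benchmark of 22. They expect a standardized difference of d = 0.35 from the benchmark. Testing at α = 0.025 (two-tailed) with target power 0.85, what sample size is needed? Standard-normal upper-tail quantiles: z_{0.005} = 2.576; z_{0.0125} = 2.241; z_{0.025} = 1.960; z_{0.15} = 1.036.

For a one-sample test: n = ((z_{α/2} + z_β) / d)².
z_{α/2} + z_β = 2.241 + 1.036 = 3.277.
n = (3.277 / 0.35)² = 9.363² = 87.66.
Round up.

n = 88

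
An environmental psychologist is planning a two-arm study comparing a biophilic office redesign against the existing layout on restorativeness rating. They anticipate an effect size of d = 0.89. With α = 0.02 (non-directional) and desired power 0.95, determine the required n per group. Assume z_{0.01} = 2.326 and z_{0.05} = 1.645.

n = 40 per group

For two independent groups with equal n: n = 2·((z_{α/2} + z_β) / d)².
z_{α/2} + z_β = 2.326 + 1.645 = 3.971.
n = 2 × (3.971 / 0.89)² = 2 × 4.462² = 2 × 19.91 = 39.8.
Round up to the next whole participant.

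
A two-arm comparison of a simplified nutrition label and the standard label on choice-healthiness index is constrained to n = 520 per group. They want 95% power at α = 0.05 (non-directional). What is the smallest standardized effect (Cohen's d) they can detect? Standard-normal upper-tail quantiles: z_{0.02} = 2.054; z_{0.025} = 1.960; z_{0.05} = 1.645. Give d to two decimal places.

For two independent groups of n = 520 each: d_min = (z_{α/2} + z_β)·√(2/n).
z-sum = 1.960 + 1.645 = 3.605.
d_min = 3.605 × √(2/520) = 3.605 × 0.0620 = 0.224.

d_min ≈ 0.22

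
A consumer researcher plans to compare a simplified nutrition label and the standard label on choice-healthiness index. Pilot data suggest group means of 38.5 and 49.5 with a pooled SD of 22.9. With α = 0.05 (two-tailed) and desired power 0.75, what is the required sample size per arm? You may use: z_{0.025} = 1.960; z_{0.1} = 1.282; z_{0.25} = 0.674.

Cohen's d = |M₁ − M₂| / SD_pooled = |38.5 − 49.5| / 22.9 = 11.0 / 22.9 = 0.480.
For two independent groups with equal n: n = 2·((z_{α/2} + z_β) / d)².
z_{α/2} + z_β = 1.960 + 0.674 = 2.634.
n = 2 × (2.634 / 0.480)² = 2 × 5.487² = 2 × 30.11 = 60.2.
Round up to the next whole participant.

n = 61 per group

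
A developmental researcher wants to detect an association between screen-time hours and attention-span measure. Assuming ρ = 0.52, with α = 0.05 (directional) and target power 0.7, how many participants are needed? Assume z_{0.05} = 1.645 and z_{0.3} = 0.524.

Fisher's z: C = ½·ln((1+r)/(1−r)) = ½·ln(3.1667) = 0.5763.
n = ((z_{α} + z_β)/C)² + 3.
(1.645 + 0.524) / 0.5763 = 2.169 / 0.5763 = 3.764.
n = 3.764² + 3 = 14.17 + 3 = 17.2.
Round up.

n = 18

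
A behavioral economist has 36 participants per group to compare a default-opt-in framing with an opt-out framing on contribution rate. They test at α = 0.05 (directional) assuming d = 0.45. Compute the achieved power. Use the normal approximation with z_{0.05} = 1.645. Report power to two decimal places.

For two equal groups, power = Φ(d·√(n/2) − z_{α}).
d·√(n/2) = 0.45 × √(36/2) = 0.45 × 4.243 = 1.909.
z_β = 1.909 − 1.645 = 0.264.
Power = Φ(0.264) = 0.604.

power ≈ 0.60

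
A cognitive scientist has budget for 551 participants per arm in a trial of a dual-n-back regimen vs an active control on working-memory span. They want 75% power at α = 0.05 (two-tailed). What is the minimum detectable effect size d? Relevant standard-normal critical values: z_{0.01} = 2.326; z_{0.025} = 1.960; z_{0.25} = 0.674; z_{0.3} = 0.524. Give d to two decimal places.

For two independent groups of n = 551 each: d_min = (z_{α/2} + z_β)·√(2/n).
z-sum = 1.960 + 0.674 = 2.634.
d_min = 2.634 × √(2/551) = 2.634 × 0.0602 = 0.159.

d_min ≈ 0.16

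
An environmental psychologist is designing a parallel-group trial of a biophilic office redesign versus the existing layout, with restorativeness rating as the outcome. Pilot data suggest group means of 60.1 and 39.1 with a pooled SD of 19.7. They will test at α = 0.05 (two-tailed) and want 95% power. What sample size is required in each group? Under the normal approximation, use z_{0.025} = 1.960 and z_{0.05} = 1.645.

Cohen's d = |M₁ − M₂| / SD_pooled = |60.1 − 39.1| / 19.7 = 21.0 / 19.7 = 1.066.
For two independent groups with equal n: n = 2·((z_{α/2} + z_β) / d)².
z_{α/2} + z_β = 1.960 + 1.645 = 3.605.
n = 2 × (3.605 / 1.066)² = 2 × 3.382² = 2 × 11.44 = 22.9.
Round up to the next whole participant.

n = 23 per group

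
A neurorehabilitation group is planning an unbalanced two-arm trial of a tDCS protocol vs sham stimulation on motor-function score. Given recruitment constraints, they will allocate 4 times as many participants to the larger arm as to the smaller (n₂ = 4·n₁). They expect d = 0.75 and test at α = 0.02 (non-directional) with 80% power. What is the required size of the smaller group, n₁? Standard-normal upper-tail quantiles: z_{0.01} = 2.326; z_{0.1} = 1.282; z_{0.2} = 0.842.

With allocation ratio k = n₂/n₁ = 4, Var(x̄₁−x̄₂) = σ²(1/n₁ + 1/(k·n₁)) = σ²·(k+1)/(k·n₁).
So n₁ = (1 + 1/k)·((z_{α/2} + z_β)/d)² = 1.250 × (3.168/0.75)².
n₁ = 1.250 × 17.84 = 22.3.
Round up: n₁ = 23, giving n₂ = 4 × 23 = 92.

n₁ = 23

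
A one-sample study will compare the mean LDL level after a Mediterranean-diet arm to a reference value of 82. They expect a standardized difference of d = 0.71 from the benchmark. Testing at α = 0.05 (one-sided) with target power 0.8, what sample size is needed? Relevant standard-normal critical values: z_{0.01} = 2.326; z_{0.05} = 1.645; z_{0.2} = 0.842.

For a one-sample test: n = ((z_{α} + z_β) / d)².
z_{α} + z_β = 1.645 + 0.842 = 2.487.
n = (2.487 / 0.71)² = 3.503² = 12.27.
Round up.

n = 13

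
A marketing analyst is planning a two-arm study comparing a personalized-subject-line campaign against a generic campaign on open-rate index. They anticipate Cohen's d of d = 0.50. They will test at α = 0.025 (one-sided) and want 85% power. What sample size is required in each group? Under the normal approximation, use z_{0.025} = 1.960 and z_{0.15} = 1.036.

For two independent groups with equal n: n = 2·((z_{α} + z_β) / d)².
z_{α} + z_β = 1.960 + 1.036 = 2.996.
n = 2 × (2.996 / 0.50)² = 2 × 5.992² = 2 × 35.90 = 71.8.
Round up to the next whole participant.

n = 72 per group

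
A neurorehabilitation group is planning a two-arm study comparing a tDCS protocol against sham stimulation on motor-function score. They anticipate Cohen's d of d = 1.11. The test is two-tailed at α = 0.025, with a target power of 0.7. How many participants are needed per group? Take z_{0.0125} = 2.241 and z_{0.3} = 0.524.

For two independent groups with equal n: n = 2·((z_{α/2} + z_β) / d)².
z_{α/2} + z_β = 2.241 + 0.524 = 2.765.
n = 2 × (2.765 / 1.11)² = 2 × 2.491² = 2 × 6.21 = 12.4.
Round up to the next whole participant.

n = 13 per group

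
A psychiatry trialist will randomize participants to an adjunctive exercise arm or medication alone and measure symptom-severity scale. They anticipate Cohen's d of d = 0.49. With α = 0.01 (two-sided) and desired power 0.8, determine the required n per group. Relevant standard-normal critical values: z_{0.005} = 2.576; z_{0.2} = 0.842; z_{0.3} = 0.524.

n = 98 per group

For two independent groups with equal n: n = 2·((z_{α/2} + z_β) / d)².
z_{α/2} + z_β = 2.576 + 0.842 = 3.418.
n = 2 × (3.418 / 0.49)² = 2 × 6.976² = 2 × 48.66 = 97.3.
Round up to the next whole participant.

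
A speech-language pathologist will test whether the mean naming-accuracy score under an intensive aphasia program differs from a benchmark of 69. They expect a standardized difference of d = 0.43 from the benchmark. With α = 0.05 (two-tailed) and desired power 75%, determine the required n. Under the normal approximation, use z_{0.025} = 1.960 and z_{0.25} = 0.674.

n = 38

For a one-sample test: n = ((z_{α/2} + z_β) / d)².
z_{α/2} + z_β = 1.960 + 0.674 = 2.634.
n = (2.634 / 0.43)² = 6.126² = 37.52.
Round up.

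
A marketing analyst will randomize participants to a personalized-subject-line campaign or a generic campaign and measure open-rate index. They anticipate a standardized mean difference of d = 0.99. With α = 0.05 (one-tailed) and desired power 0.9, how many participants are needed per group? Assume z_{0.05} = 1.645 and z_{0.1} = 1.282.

For two independent groups with equal n: n = 2·((z_{α} + z_β) / d)².
z_{α} + z_β = 1.645 + 1.282 = 2.927.
n = 2 × (2.927 / 0.99)² = 2 × 2.957² = 2 × 8.74 = 17.5.
Round up to the next whole participant.

n = 18 per group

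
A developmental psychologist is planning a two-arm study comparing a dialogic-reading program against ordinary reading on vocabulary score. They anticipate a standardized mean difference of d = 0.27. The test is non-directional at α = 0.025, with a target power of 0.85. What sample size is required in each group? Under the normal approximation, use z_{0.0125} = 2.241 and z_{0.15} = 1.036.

n = 295 per group

For two independent groups with equal n: n = 2·((z_{α/2} + z_β) / d)².
z_{α/2} + z_β = 2.241 + 1.036 = 3.277.
n = 2 × (3.277 / 0.27)² = 2 × 12.137² = 2 × 147.31 = 294.6.
Round up to the next whole participant.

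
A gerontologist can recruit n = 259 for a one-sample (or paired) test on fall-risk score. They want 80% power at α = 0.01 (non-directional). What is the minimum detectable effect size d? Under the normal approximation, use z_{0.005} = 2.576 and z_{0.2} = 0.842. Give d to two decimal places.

d_min ≈ 0.21

For a single sample (or paired design) of n = 259: d_min = (z_{α/2} + z_β)/√n.
z-sum = 2.576 + 0.842 = 3.418.
d_min = 3.418 / √259 = 3.418 / 16.093 = 0.212.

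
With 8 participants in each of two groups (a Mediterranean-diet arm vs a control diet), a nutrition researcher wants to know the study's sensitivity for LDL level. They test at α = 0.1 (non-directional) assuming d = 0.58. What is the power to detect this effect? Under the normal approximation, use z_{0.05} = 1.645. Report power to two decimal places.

power ≈ 0.31

For two equal groups, power = Φ(d·√(n/2) − z_{α/2}).
d·√(n/2) = 0.58 × √(8/2) = 0.58 × 2.000 = 1.160.
z_β = 1.160 − 1.645 = -0.485.
Power = Φ(-0.485) = 0.314.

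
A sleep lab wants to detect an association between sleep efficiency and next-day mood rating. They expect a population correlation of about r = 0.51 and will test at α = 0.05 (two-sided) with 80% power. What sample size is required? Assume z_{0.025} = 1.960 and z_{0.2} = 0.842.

n = 28

Fisher's z: C = ½·ln((1+r)/(1−r)) = ½·ln(3.0816) = 0.5627.
n = ((z_{α/2} + z_β)/C)² + 3.
(1.960 + 0.842) / 0.5627 = 2.802 / 0.5627 = 4.980.
n = 4.980² + 3 = 24.80 + 3 = 27.8.
Round up.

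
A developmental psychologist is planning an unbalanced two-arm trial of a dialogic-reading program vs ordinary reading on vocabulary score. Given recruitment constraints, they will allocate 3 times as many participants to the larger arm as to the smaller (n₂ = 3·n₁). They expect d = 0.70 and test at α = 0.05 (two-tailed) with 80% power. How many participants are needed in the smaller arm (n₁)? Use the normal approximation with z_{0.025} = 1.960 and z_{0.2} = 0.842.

With allocation ratio k = n₂/n₁ = 3, Var(x̄₁−x̄₂) = σ²(1/n₁ + 1/(k·n₁)) = σ²·(k+1)/(k·n₁).
So n₁ = (1 + 1/k)·((z_{α/2} + z_β)/d)² = 1.333 × (2.802/0.70)².
n₁ = 1.333 × 16.02 = 21.4.
Round up: n₁ = 22, giving n₂ = 3 × 22 = 66.

n₁ = 22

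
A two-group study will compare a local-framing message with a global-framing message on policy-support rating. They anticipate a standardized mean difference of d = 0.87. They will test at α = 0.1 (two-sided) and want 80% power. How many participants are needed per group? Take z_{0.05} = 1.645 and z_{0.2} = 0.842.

n = 17 per group

For two independent groups with equal n: n = 2·((z_{α/2} + z_β) / d)².
z_{α/2} + z_β = 1.645 + 0.842 = 2.487.
n = 2 × (2.487 / 0.87)² = 2 × 2.859² = 2 × 8.17 = 16.3.
Round up to the next whole participant.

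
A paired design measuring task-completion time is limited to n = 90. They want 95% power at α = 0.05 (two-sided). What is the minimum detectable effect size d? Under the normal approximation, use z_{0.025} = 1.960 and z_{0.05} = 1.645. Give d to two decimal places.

For a single sample (or paired design) of n = 90: d_min = (z_{α/2} + z_β)/√n.
z-sum = 1.960 + 1.645 = 3.605.
d_min = 3.605 / √90 = 3.605 / 9.487 = 0.380.

d_min ≈ 0.38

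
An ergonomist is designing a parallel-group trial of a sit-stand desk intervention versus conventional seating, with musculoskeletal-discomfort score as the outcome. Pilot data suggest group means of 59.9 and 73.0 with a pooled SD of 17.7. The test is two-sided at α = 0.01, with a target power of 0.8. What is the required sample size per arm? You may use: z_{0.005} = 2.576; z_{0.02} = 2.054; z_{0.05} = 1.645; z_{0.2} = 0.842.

n = 43 per group

Cohen's d = |M₁ − M₂| / SD_pooled = |59.9 − 73.0| / 17.7 = 13.1 / 17.7 = 0.740.
For two independent groups with equal n: n = 2·((z_{α/2} + z_β) / d)².
z_{α/2} + z_β = 2.576 + 0.842 = 3.418.
n = 2 × (3.418 / 0.740)² = 2 × 4.619² = 2 × 21.33 = 42.7.
Round up to the next whole participant.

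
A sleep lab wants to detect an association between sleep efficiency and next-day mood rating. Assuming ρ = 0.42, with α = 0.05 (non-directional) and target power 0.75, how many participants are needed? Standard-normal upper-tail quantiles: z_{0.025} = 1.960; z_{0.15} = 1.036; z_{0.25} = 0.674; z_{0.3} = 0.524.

n = 38

Fisher's z: C = ½·ln((1+r)/(1−r)) = ½·ln(2.4483) = 0.4477.
n = ((z_{α/2} + z_β)/C)² + 3.
(1.960 + 0.674) / 0.4477 = 2.634 / 0.4477 = 5.883.
n = 5.883² + 3 = 34.61 + 3 = 37.6.
Round up.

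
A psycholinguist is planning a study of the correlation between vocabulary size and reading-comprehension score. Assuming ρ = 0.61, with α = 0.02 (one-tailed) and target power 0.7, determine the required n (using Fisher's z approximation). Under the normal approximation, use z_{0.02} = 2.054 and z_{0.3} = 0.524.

n = 17

Fisher's z: C = ½·ln((1+r)/(1−r)) = ½·ln(4.1282) = 0.7089.
n = ((z_{α} + z_β)/C)² + 3.
(2.054 + 0.524) / 0.7089 = 2.578 / 0.7089 = 3.637.
n = 3.637² + 3 = 13.23 + 3 = 16.2.
Round up.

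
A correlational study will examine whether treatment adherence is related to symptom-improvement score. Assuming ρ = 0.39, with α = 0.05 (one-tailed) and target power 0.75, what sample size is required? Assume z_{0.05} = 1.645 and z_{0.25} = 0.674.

Fisher's z: C = ½·ln((1+r)/(1−r)) = ½·ln(2.2787) = 0.4118.
n = ((z_{α} + z_β)/C)² + 3.
(1.645 + 0.674) / 0.4118 = 2.319 / 0.4118 = 5.631.
n = 5.631² + 3 = 31.71 + 3 = 34.7.
Round up.

n = 35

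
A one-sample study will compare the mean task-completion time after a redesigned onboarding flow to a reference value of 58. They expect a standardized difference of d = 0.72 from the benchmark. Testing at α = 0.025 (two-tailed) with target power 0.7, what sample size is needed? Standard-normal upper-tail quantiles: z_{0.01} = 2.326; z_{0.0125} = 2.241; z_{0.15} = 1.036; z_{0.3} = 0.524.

For a one-sample test: n = ((z_{α/2} + z_β) / d)².
z_{α/2} + z_β = 2.241 + 0.524 = 2.765.
n = (2.765 / 0.72)² = 3.840² = 14.75.
Round up.

n = 15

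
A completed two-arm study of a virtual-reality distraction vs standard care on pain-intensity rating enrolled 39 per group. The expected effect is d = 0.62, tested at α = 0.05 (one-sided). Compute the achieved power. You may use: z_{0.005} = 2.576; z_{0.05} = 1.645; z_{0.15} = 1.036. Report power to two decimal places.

For two equal groups, power = Φ(d·√(n/2) − z_{α}).
d·√(n/2) = 0.62 × √(39/2) = 0.62 × 4.416 = 2.738.
z_β = 2.738 − 1.645 = 1.093.
Power = Φ(1.093) = 0.863.

power ≈ 0.86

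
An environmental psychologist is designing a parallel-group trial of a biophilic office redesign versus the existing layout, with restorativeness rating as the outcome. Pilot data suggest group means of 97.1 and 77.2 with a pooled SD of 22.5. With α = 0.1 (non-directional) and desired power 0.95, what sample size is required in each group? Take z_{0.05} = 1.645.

Cohen's d = |M₁ − M₂| / SD_pooled = |97.1 − 77.2| / 22.5 = 19.9 / 22.5 = 0.884.
For two independent groups with equal n: n = 2·((z_{α/2} + z_β) / d)².
z_{α/2} + z_β = 1.645 + 1.645 = 3.290.
n = 2 × (3.290 / 0.884)² = 2 × 3.722² = 2 × 13.85 = 27.7.
Round up to the next whole participant.

n = 28 per group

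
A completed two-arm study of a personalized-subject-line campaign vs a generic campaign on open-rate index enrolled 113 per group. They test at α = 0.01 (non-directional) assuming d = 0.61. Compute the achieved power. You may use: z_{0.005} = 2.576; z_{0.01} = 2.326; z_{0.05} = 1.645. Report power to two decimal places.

For two equal groups, power = Φ(d·√(n/2) − z_{α/2}).
d·√(n/2) = 0.61 × √(113/2) = 0.61 × 7.517 = 4.585.
z_β = 4.585 − 2.576 = 2.009.
Power = Φ(2.009) = 0.978.

power ≈ 0.98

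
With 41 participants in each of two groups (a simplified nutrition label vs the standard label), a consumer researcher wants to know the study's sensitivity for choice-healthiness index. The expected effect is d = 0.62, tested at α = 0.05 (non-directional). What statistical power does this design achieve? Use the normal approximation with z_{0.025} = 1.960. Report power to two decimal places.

power ≈ 0.80

For two equal groups, power = Φ(d·√(n/2) − z_{α/2}).
d·√(n/2) = 0.62 × √(41/2) = 0.62 × 4.528 = 2.807.
z_β = 2.807 − 1.960 = 0.847.
Power = Φ(0.847) = 0.802.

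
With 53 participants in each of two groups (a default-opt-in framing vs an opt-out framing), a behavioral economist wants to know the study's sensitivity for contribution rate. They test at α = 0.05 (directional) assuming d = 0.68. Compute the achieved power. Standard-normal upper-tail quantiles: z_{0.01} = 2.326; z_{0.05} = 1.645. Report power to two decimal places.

For two equal groups, power = Φ(d·√(n/2) − z_{α}).
d·√(n/2) = 0.68 × √(53/2) = 0.68 × 5.148 = 3.501.
z_β = 3.501 − 1.645 = 1.856.
Power = Φ(1.856) = 0.968.

power ≈ 0.97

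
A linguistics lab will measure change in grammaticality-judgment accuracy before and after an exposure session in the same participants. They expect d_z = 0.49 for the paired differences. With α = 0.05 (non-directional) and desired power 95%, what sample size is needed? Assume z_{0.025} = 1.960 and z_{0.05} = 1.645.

For a paired (one-sample on differences) test: n = ((z_{α/2} + z_β) / d)².
z_{α/2} + z_β = 1.960 + 1.645 = 3.605.
n = (3.605 / 0.49)² = 7.357² = 54.13.
Round up.

n = 55 pairs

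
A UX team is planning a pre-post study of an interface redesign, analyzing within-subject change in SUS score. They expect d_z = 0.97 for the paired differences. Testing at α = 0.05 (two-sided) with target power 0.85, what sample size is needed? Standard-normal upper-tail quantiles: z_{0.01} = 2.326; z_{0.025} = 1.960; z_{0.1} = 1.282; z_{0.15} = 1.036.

n = 10 pairs

For a paired (one-sample on differences) test: n = ((z_{α/2} + z_β) / d)².
z_{α/2} + z_β = 1.960 + 1.036 = 2.996.
n = (2.996 / 0.97)² = 3.089² = 9.54.
Round up.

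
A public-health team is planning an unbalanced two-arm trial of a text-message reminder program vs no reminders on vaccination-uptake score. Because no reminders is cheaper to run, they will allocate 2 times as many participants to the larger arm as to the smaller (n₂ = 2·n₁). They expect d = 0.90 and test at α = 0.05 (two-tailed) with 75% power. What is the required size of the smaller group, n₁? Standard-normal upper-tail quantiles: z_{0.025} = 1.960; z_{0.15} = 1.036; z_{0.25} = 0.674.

n₁ = 13

With allocation ratio k = n₂/n₁ = 2, Var(x̄₁−x̄₂) = σ²(1/n₁ + 1/(k·n₁)) = σ²·(k+1)/(k·n₁).
So n₁ = (1 + 1/k)·((z_{α/2} + z_β)/d)² = 1.500 × (2.634/0.90)².
n₁ = 1.500 × 8.57 = 12.8.
Round up: n₁ = 13, giving n₂ = 2 × 13 = 26.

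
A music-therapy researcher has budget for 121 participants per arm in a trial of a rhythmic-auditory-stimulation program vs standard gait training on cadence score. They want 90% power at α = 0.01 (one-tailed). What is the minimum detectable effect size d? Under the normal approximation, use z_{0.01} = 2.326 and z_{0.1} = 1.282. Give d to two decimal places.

d_min ≈ 0.46

For two independent groups of n = 121 each: d_min = (z_{α} + z_β)·√(2/n).
z-sum = 2.326 + 1.282 = 3.608.
d_min = 3.608 × √(2/121) = 3.608 × 0.1286 = 0.464.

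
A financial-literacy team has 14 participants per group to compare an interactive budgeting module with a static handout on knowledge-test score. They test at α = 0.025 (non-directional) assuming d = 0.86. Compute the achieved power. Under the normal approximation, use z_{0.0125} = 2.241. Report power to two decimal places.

power ≈ 0.51

For two equal groups, power = Φ(d·√(n/2) − z_{α/2}).
d·√(n/2) = 0.86 × √(14/2) = 0.86 × 2.646 = 2.275.
z_β = 2.275 − 2.241 = 0.034.
Power = Φ(0.034) = 0.514.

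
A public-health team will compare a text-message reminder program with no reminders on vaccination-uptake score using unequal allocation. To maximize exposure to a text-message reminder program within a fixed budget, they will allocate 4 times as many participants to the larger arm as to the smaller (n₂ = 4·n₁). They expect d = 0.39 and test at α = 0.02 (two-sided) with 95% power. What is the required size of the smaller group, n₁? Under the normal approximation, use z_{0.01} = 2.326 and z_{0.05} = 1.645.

n₁ = 130

With allocation ratio k = n₂/n₁ = 4, Var(x̄₁−x̄₂) = σ²(1/n₁ + 1/(k·n₁)) = σ²·(k+1)/(k·n₁).
So n₁ = (1 + 1/k)·((z_{α/2} + z_β)/d)² = 1.250 × (3.971/0.39)².
n₁ = 1.250 × 103.67 = 129.6.
Round up: n₁ = 130, giving n₂ = 4 × 130 = 520.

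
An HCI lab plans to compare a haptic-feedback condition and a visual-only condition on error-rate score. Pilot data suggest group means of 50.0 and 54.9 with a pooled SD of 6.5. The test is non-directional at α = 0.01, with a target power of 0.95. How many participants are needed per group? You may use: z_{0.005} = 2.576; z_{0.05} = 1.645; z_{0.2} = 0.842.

n = 63 per group

Cohen's d = |M₁ − M₂| / SD_pooled = |50.0 − 54.9| / 6.5 = 4.9 / 6.5 = 0.754.
For two independent groups with equal n: n = 2·((z_{α/2} + z_β) / d)².
z_{α/2} + z_β = 2.576 + 1.645 = 4.221.
n = 2 × (4.221 / 0.754)² = 2 × 5.598² = 2 × 31.34 = 62.7.
Round up to the next whole participant.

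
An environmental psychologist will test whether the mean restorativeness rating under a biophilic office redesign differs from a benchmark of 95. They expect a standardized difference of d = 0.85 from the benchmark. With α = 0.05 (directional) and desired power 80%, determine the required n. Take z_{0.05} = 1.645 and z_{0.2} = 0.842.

n = 9

For a one-sample test: n = ((z_{α} + z_β) / d)².
z_{α} + z_β = 1.645 + 0.842 = 2.487.
n = (2.487 / 0.85)² = 2.926² = 8.56.
Round up.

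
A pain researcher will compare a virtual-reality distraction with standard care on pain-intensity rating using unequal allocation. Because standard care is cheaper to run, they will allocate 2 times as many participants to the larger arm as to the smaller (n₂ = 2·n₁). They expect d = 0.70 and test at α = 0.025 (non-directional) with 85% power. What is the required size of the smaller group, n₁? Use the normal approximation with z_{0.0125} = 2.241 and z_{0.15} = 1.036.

With allocation ratio k = n₂/n₁ = 2, Var(x̄₁−x̄₂) = σ²(1/n₁ + 1/(k·n₁)) = σ²·(k+1)/(k·n₁).
So n₁ = (1 + 1/k)·((z_{α/2} + z_β)/d)² = 1.500 × (3.277/0.70)².
n₁ = 1.500 × 21.92 = 32.9.
Round up: n₁ = 33, giving n₂ = 2 × 33 = 66.

n₁ = 33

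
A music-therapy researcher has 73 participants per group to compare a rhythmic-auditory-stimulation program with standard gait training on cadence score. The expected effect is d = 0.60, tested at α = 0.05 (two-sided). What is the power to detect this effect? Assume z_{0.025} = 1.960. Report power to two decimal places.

power ≈ 0.95

For two equal groups, power = Φ(d·√(n/2) − z_{α/2}).
d·√(n/2) = 0.60 × √(73/2) = 0.60 × 6.042 = 3.625.
z_β = 3.625 − 1.960 = 1.665.
Power = Φ(1.665) = 0.952.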